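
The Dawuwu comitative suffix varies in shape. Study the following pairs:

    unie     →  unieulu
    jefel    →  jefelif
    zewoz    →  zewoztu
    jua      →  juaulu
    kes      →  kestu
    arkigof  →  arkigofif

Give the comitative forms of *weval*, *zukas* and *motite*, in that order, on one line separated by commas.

The suffix is conditioned by the final sound: -tu when the stem ends in a sibilant (*zewoz*, *kes*); -if when the stem ends in a non-sibilant consonant (*jefel*, *arkigof*); -ulu when the stem ends in a vowel (*unie*, *jua*).
The final sound of *weval* is /l/, which is a non-sibilant consonant, so the suffix is -if, giving *wevalif*.
The final sound of *zukas* is /s/, which is a sibilant, so the suffix is -tu, giving *zukastu*.
*motite* — final sound /e/ (a vowel) → -ulu → *motiteulu*.

wevalif, zukastu, motiteulu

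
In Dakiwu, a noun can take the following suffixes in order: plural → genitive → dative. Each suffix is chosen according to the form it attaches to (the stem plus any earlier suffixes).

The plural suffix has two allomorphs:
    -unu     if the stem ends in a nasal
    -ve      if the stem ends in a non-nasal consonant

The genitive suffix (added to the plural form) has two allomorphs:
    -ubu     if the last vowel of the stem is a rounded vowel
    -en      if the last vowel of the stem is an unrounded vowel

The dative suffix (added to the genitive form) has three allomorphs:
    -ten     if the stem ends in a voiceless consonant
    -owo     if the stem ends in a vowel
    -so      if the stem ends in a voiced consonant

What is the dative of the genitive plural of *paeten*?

*paeten* — final consonant /n/ (a nasal) → -unu → *paetenunu*.
The last vowel of the plural form *paetenunu* is /u/, which is a rounded vowel, so the genitive suffix is -ubu, giving *paetenunuubu*.
Since the final sound of the genitive form *paetenunuubu* is /u/ (a vowel), it takes -owo, giving *paetenunuubuowo*.

paetenunuubuowo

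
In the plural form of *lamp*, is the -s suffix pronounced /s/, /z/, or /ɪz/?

/s/

The stem *lamp* ends in a voiceless non-sibilant consonant.
The plural suffix surfaces as /ɪz/ after sibilants, /s/ after other voiceless consonants, and /z/ after other voiced sounds.
So the plural -s on *lamp* is pronounced /s/.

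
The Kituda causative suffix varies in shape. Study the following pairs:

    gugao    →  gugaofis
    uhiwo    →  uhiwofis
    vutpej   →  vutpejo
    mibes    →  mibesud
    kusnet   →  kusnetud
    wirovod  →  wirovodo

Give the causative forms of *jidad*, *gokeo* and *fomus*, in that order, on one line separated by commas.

Looking at the final sound of each stem: -ud when the stem ends in a voiceless consonant (*mibes*, *kusnet*); -o when the stem ends in a voiced consonant (*vutpej*, *wirovod*); -fis when the stem ends in a vowel (*gugao*, *uhiwo*).
Since the final sound of *jidad* is /d/ (a voiced consonant), it takes -o, giving *jidado*.
Since the final sound of *gokeo* is /o/ (a vowel), it takes -fis, giving *gokeofis*.
The final sound of *fomus* is /s/, which is a voiceless consonant, so the suffix is -ud, giving *fomusud*.

jidado, gokeofis, fomusud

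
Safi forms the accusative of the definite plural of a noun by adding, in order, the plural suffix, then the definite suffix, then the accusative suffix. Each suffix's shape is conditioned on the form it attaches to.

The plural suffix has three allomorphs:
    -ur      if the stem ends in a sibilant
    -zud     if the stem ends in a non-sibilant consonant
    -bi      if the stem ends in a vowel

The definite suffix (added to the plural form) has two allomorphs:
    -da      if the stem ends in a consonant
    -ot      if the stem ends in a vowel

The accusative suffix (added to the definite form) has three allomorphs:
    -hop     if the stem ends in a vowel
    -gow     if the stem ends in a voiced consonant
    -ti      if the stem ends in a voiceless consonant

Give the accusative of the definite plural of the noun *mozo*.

Since the final sound of *mozo* is /o/ (a vowel), it takes -bi, giving *mozobi*.
Since the final sound of the plural form *mozobi* is /i/ (a vowel), it takes -ot, giving *mozobiot*.
The final sound of the definite form *mozobiot* is /t/, which is a voiceless consonant, so the accusative suffix is -ti, giving *mozobiotti*.

mozobiotti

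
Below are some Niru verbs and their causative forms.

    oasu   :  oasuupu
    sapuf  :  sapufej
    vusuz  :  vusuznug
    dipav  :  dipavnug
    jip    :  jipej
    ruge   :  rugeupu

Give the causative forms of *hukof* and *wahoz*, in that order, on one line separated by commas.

The suffix is conditioned by the final sound: -ej when the stem ends in a voiceless consonant (*sapuf*, *jip*); -nug when the stem ends in a voiced consonant (*vusuz*, *dipav*); -upu when the stem ends in a vowel (*oasu*, *ruge*).
The final sound of *hukof* is /f/, which is a voiceless consonant, so the suffix is -ej, giving *hukofej*.
*wahoz* — final sound /z/ (a voiced consonant) → -nug → *wahoznug*.

hukofej, wahoznug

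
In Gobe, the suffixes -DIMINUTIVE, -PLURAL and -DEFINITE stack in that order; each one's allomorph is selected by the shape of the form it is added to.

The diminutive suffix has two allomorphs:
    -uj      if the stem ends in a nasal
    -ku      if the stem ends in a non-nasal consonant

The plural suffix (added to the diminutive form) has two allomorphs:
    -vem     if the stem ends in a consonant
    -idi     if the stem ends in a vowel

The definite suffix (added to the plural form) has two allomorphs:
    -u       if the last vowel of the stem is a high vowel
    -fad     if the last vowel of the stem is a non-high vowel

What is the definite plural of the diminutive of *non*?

*non*: final consonant = /n/, a nasal → -uj → *nonuj*.
The diminutive form *nonuj*: final sound = /j/, a consonant → -vem → *nonujvem*.
The plural form *nonujvem* — last vowel /e/ (a non-high vowel) → -fad → *nonujvemfad*.

nonujvemfad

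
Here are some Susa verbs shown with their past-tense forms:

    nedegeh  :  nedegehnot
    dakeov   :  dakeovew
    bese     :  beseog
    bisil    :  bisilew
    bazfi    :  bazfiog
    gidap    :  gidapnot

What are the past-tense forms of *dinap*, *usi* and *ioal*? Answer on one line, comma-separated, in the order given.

dinapnot, usiog, ioalew

The pattern is voicing of the final sound: -not when the stem ends in a voiceless consonant (*nedegeh*, *gidap*); -ew when the stem ends in a voiced consonant (*dakeov*, *bisil*); -og when the stem ends in a vowel (*bese*, *bazfi*).
Since the final sound of *dinap* is /p/ (a voiceless consonant), it takes -not, giving *dinapnot*.
*usi* — final sound /i/ (a vowel) → -og → *usiog*.
Since the final sound of *ioal* is /l/ (a voiced consonant), it takes -ew, giving *ioalew*.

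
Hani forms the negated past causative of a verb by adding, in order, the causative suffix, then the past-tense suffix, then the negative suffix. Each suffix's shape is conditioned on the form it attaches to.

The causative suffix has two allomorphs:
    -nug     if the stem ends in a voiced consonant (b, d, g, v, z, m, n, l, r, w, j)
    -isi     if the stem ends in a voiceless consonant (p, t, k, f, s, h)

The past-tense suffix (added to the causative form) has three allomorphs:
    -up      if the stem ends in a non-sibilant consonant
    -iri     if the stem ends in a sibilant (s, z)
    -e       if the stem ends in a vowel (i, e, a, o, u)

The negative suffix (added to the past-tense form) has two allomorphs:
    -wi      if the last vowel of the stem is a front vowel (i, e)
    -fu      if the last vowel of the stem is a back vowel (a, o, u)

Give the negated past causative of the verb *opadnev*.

opadnevnugupfu

*opadnev* — final consonant /v/ (voiced) → -nug → *opadnevnug*.
Since the final sound of the causative form *opadnevnug* is /g/ (a non-sibilant consonant), it takes -up, giving *opadnevnugup*.
Since the last vowel of the past-tense form *opadnevnugup* is /u/ (a back vowel), it takes -fu, giving *opadnevnugupfu*.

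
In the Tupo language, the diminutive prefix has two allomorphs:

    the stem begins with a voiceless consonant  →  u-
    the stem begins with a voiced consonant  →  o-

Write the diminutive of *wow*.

owow

The first consonant of *wow* is /w/, which is voiced, so the prefix is o-, giving *owow*.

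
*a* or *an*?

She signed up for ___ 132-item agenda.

The indefinite article is chosen by the initial *sound* of the following word, not its spelling.
The number *132* is spoken "one hundred …", beginning with /wʌn/ — a consonant sound.
So the article is *a*: She signed up for a 132-item agenda.

a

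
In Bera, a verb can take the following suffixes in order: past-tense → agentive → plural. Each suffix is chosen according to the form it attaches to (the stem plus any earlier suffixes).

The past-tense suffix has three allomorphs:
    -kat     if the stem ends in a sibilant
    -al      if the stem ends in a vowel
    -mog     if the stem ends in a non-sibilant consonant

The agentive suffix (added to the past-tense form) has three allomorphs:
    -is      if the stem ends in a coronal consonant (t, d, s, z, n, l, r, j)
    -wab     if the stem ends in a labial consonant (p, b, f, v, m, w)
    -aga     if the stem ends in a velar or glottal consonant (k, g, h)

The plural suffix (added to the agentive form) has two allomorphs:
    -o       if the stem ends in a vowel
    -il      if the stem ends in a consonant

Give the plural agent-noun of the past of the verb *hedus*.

The final sound of *hedus* is /s/, which is a sibilant, so the past-tense suffix is -kat, giving *heduskat*.
Since the final consonant of the past-tense form *heduskat* is /t/ (coronal), it takes -is, giving *heduskatis*.
The agentive form *heduskatis*: final sound = /s/, a consonant → -il → *heduskatisil*.

heduskatisil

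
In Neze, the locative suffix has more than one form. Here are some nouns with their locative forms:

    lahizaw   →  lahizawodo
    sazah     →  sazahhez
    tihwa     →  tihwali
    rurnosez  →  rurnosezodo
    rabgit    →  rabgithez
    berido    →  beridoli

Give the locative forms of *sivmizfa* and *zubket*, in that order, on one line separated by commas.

The pattern is voicing of the final sound: -hez when the stem ends in a voiceless consonant (*sazah*, *rabgit*); -odo when the stem ends in a voiced consonant (*lahizaw*, *rurnosez*); -li when the stem ends in a vowel (*tihwa*, *berido*).
The final sound of *sivmizfa* is /a/, which is a vowel, so the suffix is -li, giving *sivmizfali*.
*zubket*: final sound = /t/, a voiceless consonant → -hez → *zubkethez*.

sivmizfali, zubkethez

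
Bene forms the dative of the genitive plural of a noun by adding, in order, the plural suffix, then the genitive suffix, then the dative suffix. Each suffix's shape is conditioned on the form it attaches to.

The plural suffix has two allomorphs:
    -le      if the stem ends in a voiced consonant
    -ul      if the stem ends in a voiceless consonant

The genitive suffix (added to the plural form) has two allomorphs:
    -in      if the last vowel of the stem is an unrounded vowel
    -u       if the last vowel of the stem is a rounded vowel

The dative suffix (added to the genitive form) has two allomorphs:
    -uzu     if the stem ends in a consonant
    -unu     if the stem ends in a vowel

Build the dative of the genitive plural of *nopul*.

nopulleinuzu

*nopul*: final consonant = /l/, voiced → -le → *nopulle*.
Since the last vowel of the plural form *nopulle* is /e/ (an unrounded vowel), it takes -in, giving *nopullein*.
The genitive form *nopullein* — final sound /n/ (a consonant) → -uzu → *nopulleinuzu*.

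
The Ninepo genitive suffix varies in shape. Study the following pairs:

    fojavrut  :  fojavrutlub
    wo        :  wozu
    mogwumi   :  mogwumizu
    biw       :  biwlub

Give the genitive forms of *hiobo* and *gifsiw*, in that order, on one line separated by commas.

The alternation tracks the final sound of the stem — -lub when the stem ends in a consonant (*fojavrut*, *biw*); -zu when the stem ends in a vowel (*wo*, *mogwumi*).
Since the final sound of *hiobo* is /o/ (a vowel), it takes -zu, giving *hiobozu*.
*gifsiw*: final sound = /w/, a consonant → -lub → *gifsiwlub*.

hiobozu, gifsiwlub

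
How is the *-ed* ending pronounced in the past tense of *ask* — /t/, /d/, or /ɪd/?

/t/

The stem *ask* ends in a voiceless consonant other than /t/.
The -ed suffix is realized as /ɪd/ after /t, d/; as /t/ after other voiceless consonants; and as /d/ after other voiced sounds.
So -ed on *ask* is pronounced /t/.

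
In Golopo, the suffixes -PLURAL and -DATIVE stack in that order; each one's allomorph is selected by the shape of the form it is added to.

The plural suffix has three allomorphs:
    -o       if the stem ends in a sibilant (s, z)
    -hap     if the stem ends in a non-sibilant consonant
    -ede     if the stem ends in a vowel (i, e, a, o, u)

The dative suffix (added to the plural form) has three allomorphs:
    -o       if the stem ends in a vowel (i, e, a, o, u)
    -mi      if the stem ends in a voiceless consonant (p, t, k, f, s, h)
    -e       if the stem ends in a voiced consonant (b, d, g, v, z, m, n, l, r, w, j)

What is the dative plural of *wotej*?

wotejhapmi

The final sound of *wotej* is /j/, which is a non-sibilant consonant, so the plural suffix is -hap, giving *wotejhap*.
The plural form *wotejhap* — final sound /p/ (a voiceless consonant) → -mi → *wotejhapmi*.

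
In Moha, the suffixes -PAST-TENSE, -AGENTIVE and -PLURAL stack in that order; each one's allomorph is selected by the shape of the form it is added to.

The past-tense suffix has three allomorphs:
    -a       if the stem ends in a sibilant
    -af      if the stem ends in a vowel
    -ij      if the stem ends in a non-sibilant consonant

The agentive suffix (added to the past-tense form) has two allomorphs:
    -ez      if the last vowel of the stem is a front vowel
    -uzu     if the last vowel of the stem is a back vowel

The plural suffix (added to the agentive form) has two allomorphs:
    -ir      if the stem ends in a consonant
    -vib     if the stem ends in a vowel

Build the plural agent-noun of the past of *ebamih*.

ebamihijezir

*ebamih* — final sound /h/ (a non-sibilant consonant) → -ij → *ebamihij*.
The past-tense form *ebamihij*: last vowel = /i/, a front vowel → -ez → *ebamihijez*.
Since the final sound of the agentive form *ebamihijez* is /z/ (a consonant), it takes -ir, giving *ebamihijezir*.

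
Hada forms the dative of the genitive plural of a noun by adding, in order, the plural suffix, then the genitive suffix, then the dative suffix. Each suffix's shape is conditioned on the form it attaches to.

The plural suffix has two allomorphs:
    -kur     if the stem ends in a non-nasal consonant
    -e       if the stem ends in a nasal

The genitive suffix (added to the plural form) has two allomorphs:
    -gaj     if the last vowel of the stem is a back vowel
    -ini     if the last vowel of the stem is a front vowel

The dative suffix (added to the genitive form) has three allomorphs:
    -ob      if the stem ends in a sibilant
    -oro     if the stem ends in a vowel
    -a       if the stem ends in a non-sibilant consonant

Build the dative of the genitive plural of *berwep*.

berwepkurgaja

Since the final consonant of *berwep* is /p/ (non-nasal), it takes -kur, giving *berwepkur*.
Since the last vowel of the plural form *berwepkur* is /u/ (a back vowel), it takes -gaj, giving *berwepkurgaj*.
The genitive form *berwepkurgaj*: final sound = /j/, a non-sibilant consonant → -a → *berwepkurgaja*.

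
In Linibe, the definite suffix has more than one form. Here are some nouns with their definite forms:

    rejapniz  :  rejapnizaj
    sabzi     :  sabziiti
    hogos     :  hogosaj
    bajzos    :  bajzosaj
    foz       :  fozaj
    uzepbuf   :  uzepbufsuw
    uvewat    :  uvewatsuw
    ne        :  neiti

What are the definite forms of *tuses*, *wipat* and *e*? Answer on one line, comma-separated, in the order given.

Looking at the final sound of each stem: -aj when the stem ends in a sibilant (*rejapniz*, *hogos*, *bajzos*, *foz*); -suw when the stem ends in a non-sibilant consonant (*uzepbuf*, *uvewat*); -iti when the stem ends in a vowel (*sabzi*, *ne*).
*tuses*: final sound = /s/, a sibilant → -aj → *tusesaj*.
The final sound of *wipat* is /t/, which is a non-sibilant consonant, so the suffix is -suw, giving *wipatsuw*.
*e*: final sound = /e/, a vowel → -iti → *eiti*.

tusesaj, wipatsuw, eiti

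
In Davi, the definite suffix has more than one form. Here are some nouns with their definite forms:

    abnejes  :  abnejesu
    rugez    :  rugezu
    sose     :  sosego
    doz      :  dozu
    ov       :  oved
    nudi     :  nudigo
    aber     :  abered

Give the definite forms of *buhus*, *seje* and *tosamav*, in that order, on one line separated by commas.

Looking at the final sound of each stem: -u when the stem ends in a sibilant (*abnejes*, *rugez*, *doz*); -ed when the stem ends in a non-sibilant consonant (*ov*, *aber*); -go when the stem ends in a vowel (*sose*, *nudi*).
*buhus*: final sound = /s/, a sibilant → -u → *buhusu*.
*seje*: final sound = /e/, a vowel → -go → *sejego*.
Since the final sound of *tosamav* is /v/ (a non-sibilant consonant), it takes -ed, giving *tosamaved*.

buhusu, sejego, tosamaved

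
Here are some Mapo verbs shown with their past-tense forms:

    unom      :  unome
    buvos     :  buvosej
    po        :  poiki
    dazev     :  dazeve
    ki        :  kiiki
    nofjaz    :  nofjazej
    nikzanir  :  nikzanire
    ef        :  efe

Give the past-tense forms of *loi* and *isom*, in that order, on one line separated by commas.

The alternation tracks the final sound of the stem — -ej when the stem ends in a sibilant (*buvos*, *nofjaz*); -e when the stem ends in a non-sibilant consonant (*unom*, *dazev*, *nikzanir*, *ef*); -iki when the stem ends in a vowel (*po*, *ki*).
*loi* — final sound /i/ (a vowel) → -iki → *loiiki*.
*isom* — final sound /m/ (a non-sibilant consonant) → -e → *isome*.

loiiki, isome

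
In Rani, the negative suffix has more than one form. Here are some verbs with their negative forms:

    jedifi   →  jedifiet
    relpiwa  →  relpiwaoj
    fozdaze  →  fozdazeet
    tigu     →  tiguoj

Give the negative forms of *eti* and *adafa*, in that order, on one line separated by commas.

The suffix is conditioned by the last vowel: -et when the last vowel of the stem is a front vowel (*jedifi*, *fozdaze*); -oj when the last vowel of the stem is a back vowel (*relpiwa*, *tigu*).
The last vowel of *eti* is /i/, which is a front vowel, so the suffix is -et, giving *etiet*.
*adafa* — last vowel /a/ (a back vowel) → -oj → *adafaoj*.

etiet, adafaoj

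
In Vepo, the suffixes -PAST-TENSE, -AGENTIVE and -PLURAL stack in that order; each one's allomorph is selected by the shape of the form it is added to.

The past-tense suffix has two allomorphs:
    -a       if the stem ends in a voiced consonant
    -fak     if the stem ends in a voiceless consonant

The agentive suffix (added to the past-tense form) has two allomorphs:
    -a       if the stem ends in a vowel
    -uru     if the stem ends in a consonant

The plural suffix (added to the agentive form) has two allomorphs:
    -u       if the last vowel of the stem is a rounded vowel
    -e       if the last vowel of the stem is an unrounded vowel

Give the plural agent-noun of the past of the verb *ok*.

okfakuruu

Since the final consonant of *ok* is /k/ (voiceless), it takes -fak, giving *okfak*.
The past-tense form *okfak* — final sound /k/ (a consonant) → -uru → *okfakuru*.
The last vowel of the agentive form *okfakuru* is /u/, which is a rounded vowel, so the plural suffix is -u, giving *okfakuruu*.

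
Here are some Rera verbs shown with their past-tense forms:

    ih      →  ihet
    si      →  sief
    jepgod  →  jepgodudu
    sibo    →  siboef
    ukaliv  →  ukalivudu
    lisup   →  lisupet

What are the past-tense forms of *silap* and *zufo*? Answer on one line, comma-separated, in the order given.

silapet, zufoef

The pattern is voicing of the final sound: -et when the stem ends in a voiceless consonant (*ih*, *lisup*); -udu when the stem ends in a voiced consonant (*jepgod*, *ukaliv*); -ef when the stem ends in a vowel (*si*, *sibo*).
*silap*: final sound = /p/, a voiceless consonant → -et → *silapet*.
Since the final sound of *zufo* is /o/ (a vowel), it takes -ef, giving *zufoef*.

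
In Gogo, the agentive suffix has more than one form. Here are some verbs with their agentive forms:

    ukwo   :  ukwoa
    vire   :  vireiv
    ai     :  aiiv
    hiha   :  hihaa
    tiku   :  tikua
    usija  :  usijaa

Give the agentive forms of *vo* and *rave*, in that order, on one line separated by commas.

The alternation tracks the last vowel of the stem — -iv when the last vowel of the stem is a front vowel (*vire*, *ai*); -a when the last vowel of the stem is a back vowel (*ukwo*, *hiha*, *tiku*, *usija*).
*vo*: last vowel = /o/, a back vowel → -a → *voa*.
Since the last vowel of *rave* is /e/ (a front vowel), it takes -iv, giving *raveiv*.

voa, raveiv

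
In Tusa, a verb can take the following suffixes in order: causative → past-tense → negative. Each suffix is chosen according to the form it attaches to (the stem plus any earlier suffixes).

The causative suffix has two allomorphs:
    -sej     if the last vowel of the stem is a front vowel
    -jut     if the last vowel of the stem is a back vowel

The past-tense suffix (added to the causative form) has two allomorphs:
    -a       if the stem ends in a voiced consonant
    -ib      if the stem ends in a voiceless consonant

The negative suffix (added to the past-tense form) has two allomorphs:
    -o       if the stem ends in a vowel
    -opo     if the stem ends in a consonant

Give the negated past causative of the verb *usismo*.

*usismo* — last vowel /o/ (a back vowel) → -jut → *usismojut*.
The causative form *usismojut*: final consonant = /t/, voiceless → -ib → *usismojutib*.
The past-tense form *usismojutib* — final sound /b/ (a consonant) → -opo → *usismojutibopo*.

usismojutibopo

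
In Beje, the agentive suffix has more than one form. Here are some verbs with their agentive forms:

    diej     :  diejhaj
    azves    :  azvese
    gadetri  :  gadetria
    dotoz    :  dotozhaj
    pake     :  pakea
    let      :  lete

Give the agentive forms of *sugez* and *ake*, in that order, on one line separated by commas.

sugezhaj, akea

The pattern is voicing of the final sound: -e when the stem ends in a voiceless consonant (*azves*, *let*); -haj when the stem ends in a voiced consonant (*diej*, *dotoz*); -a when the stem ends in a vowel (*gadetri*, *pake*).
Since the final sound of *sugez* is /z/ (a voiced consonant), it takes -haj, giving *sugezhaj*.
The final sound of *ake* is /e/, which is a vowel, so the suffix is -a, giving *akea*.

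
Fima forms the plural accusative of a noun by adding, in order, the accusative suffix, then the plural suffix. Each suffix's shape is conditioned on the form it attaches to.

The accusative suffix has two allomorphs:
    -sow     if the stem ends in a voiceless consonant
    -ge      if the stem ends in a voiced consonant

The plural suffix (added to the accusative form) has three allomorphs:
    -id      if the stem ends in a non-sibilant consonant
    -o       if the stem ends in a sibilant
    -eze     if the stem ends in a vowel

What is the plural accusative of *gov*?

Since the final consonant of *gov* is /v/ (voiced), it takes -ge, giving *govge*.
The final sound of the accusative form *govge* is /e/, which is a vowel, so the plural suffix is -eze, giving *govgeeze*.

govgeeze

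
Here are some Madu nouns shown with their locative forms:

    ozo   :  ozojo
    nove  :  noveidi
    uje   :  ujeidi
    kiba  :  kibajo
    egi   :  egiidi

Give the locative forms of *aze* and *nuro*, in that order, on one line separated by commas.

The alternation tracks the last vowel of the stem — -idi when the last vowel of the stem is a front vowel (*nove*, *uje*, *egi*); -jo when the last vowel of the stem is a back vowel (*ozo*, *kiba*).
*aze* — last vowel /e/ (a front vowel) → -idi → *azeidi*.
Since the last vowel of *nuro* is /o/ (a back vowel), it takes -jo, giving *nurojo*.

azeidi, nurojo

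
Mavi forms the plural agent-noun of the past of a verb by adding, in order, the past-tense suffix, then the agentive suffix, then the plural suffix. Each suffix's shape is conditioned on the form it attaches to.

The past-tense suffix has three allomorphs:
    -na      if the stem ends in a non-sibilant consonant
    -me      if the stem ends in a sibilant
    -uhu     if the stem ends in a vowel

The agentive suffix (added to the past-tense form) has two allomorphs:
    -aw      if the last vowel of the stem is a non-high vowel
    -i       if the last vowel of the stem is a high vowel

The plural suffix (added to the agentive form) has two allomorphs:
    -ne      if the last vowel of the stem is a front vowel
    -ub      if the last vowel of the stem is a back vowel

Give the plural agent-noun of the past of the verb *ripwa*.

ripwauhuine

The final sound of *ripwa* is /a/, which is a vowel, so the past-tense suffix is -uhu, giving *ripwauhu*.
The last vowel of the past-tense form *ripwauhu* is /u/, which is a high vowel, so the agentive suffix is -i, giving *ripwauhui*.
The last vowel of the agentive form *ripwauhui* is /i/, which is a front vowel, so the plural suffix is -ne, giving *ripwauhuine*.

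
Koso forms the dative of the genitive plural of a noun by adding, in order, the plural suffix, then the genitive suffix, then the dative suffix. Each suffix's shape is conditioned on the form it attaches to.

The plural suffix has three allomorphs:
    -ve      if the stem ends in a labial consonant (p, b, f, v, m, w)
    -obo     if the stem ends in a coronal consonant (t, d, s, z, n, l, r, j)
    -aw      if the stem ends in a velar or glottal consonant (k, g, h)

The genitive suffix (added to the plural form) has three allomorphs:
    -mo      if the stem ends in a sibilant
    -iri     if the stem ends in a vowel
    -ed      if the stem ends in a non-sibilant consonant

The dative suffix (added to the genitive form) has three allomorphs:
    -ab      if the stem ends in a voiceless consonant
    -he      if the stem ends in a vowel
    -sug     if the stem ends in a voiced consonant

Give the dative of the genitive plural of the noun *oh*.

*oh*: final consonant = /h/, velar/glottal → -aw → *ohaw*.
The final sound of the plural form *ohaw* is /w/, which is a non-sibilant consonant, so the genitive suffix is -ed, giving *ohawed*.
The genitive form *ohawed* — final sound /d/ (a voiced consonant) → -sug → *ohawedsug*.

ohawedsug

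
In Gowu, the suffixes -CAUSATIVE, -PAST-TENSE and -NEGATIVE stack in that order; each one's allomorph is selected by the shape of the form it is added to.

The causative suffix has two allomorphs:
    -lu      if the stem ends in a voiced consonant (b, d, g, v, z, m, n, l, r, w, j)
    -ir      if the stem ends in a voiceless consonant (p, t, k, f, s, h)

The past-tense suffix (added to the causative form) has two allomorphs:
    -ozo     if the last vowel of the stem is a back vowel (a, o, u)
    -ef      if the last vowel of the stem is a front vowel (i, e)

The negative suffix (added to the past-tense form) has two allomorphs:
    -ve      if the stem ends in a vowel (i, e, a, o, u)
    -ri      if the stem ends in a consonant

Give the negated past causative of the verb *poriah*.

The final consonant of *poriah* is /h/, which is voiceless, so the causative suffix is -ir, giving *poriahir*.
Since the last vowel of the causative form *poriahir* is /i/ (a front vowel), it takes -ef, giving *poriahiref*.
The past-tense form *poriahiref* — final sound /f/ (a consonant) → -ri → *poriahirefri*.

poriahirefri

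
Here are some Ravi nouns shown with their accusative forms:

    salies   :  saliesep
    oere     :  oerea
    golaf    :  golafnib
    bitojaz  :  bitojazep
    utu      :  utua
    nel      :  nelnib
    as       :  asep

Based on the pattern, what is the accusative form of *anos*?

The pattern is sibilance of the final sound: -ep when the stem ends in a sibilant (*salies*, *bitojaz*, *as*); -nib when the stem ends in a non-sibilant consonant (*golaf*, *nel*); -a when the stem ends in a vowel (*oere*, *utu*).
*anos*: final sound = /s/, a sibilant → -ep → *anosep*.

anosep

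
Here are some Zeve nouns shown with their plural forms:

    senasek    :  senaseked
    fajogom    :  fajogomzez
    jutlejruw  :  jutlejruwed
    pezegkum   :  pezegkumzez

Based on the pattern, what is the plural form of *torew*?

torewed

Looking at the final consonant of each stem: -zez when the stem ends in a nasal (*fajogom*, *pezegkum*); -ed when the stem ends in a non-nasal consonant (*senasek*, *jutlejruw*).
*torew*: final consonant = /w/, non-nasal → -ed → *torewed*.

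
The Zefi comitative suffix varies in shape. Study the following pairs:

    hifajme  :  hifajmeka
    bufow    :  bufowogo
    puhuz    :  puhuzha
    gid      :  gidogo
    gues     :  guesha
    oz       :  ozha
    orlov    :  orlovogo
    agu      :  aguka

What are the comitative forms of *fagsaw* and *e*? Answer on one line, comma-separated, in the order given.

fagsawogo, eka

The pattern is sibilance of the final sound: -ha when the stem ends in a sibilant (*puhuz*, *gues*, *oz*); -ogo when the stem ends in a non-sibilant consonant (*bufow*, *gid*, *orlov*); -ka when the stem ends in a vowel (*hifajme*, *agu*).
*fagsaw* — final sound /w/ (a non-sibilant consonant) → -ogo → *fagsawogo*.
*e* — final sound /e/ (a vowel) → -ka → *eka*.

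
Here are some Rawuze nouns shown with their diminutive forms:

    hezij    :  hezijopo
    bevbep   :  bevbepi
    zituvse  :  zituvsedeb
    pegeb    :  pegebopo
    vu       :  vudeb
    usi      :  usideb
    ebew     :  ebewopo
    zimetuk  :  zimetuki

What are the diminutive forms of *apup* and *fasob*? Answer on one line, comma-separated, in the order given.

The suffix is conditioned by the final sound: -i when the stem ends in a voiceless consonant (*bevbep*, *zimetuk*); -opo when the stem ends in a voiced consonant (*hezij*, *pegeb*, *ebew*); -deb when the stem ends in a vowel (*zituvse*, *vu*, *usi*).
*apup* — final sound /p/ (a voiceless consonant) → -i → *apupi*.
Since the final sound of *fasob* is /b/ (a voiced consonant), it takes -opo, giving *fasobopo*.

apupi, fasobopo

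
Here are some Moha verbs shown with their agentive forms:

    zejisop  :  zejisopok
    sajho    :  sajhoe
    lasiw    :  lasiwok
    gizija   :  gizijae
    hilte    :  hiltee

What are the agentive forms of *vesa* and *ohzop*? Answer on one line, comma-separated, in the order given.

Looking at the final sound of each stem: -ok when the stem ends in a consonant (*zejisop*, *lasiw*); -e when the stem ends in a vowel (*sajho*, *gizija*, *hilte*).
Since the final sound of *vesa* is /a/ (a vowel), it takes -e, giving *vesae*.
*ohzop*: final sound = /p/, a consonant → -ok → *ohzopok*.

vesae, ohzopok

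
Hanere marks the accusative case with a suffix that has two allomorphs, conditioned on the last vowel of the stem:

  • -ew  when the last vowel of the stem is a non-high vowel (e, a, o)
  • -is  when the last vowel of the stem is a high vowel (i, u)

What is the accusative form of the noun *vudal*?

*vudal*: last vowel = /a/, a non-high vowel → -ew → *vudalew*.

vudalew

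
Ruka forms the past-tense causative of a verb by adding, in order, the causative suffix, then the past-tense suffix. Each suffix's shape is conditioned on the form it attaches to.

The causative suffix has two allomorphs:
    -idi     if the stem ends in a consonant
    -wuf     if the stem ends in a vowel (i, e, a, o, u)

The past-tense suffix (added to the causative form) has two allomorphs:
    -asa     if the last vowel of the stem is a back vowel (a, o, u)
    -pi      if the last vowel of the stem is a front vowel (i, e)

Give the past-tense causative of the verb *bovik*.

bovikidipi

The final sound of *bovik* is /k/, which is a consonant, so the causative suffix is -idi, giving *bovikidi*.
The causative form *bovikidi* — last vowel /i/ (a front vowel) → -pi → *bovikidipi*.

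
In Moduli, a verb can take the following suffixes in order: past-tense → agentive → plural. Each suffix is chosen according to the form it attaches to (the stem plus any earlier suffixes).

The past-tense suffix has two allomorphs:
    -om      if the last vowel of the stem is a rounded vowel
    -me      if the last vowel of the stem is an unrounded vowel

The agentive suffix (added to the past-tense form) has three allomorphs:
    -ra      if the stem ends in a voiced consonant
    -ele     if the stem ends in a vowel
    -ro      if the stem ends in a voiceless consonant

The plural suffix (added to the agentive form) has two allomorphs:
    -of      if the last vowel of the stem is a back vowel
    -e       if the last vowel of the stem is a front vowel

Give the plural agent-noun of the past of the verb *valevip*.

The last vowel of *valevip* is /i/, which is an unrounded vowel, so the past-tense suffix is -me, giving *valevipme*.
Since the final sound of the past-tense form *valevipme* is /e/ (a vowel), it takes -ele, giving *valevipmeele*.
The last vowel of the agentive form *valevipmeele* is /e/, which is a front vowel, so the plural suffix is -e, giving *valevipmeelee*.

valevipmeelee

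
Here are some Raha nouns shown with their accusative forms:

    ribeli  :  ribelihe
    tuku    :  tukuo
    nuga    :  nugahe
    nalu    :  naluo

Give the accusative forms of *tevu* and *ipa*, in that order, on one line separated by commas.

tevuo, ipahe

Looking at the last vowel of each stem: -o when the last vowel of the stem is a rounded vowel (*tuku*, *nalu*); -he when the last vowel of the stem is an unrounded vowel (*ribeli*, *nuga*).
The last vowel of *tevu* is /u/, which is a rounded vowel, so the suffix is -o, giving *tevuo*.
The last vowel of *ipa* is /a/, which is an unrounded vowel, so the suffix is -he, giving *ipahe*.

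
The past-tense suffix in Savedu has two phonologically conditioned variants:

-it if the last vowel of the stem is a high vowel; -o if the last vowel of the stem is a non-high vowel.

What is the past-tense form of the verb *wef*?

wefo

*wef* — last vowel /e/ (a non-high vowel) → -o → *wefo*.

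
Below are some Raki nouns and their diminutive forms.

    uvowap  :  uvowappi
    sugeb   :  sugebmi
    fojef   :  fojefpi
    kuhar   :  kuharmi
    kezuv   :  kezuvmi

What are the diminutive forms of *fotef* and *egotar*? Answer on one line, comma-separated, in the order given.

The pattern is voicing of the final consonant: -pi when the stem ends in a voiceless consonant (*uvowap*, *fojef*); -mi when the stem ends in a voiced consonant (*sugeb*, *kuhar*, *kezuv*).
The final consonant of *fotef* is /f/, which is voiceless, so the suffix is -pi, giving *fotefpi*.
*egotar*: final consonant = /r/, voiced → -mi → *egotarmi*.

fotefpi, egotarmi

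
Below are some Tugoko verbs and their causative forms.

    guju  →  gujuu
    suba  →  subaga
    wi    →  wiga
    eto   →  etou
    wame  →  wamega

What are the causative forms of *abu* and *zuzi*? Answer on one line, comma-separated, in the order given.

abuu, zuziga

The suffix is conditioned by the last vowel: -u when the last vowel of the stem is a rounded vowel (*guju*, *eto*); -ga when the last vowel of the stem is an unrounded vowel (*suba*, *wi*, *wame*).
*abu* — last vowel /u/ (a rounded vowel) → -u → *abuu*.
Since the last vowel of *zuzi* is /i/ (an unrounded vowel), it takes -ga, giving *zuziga*.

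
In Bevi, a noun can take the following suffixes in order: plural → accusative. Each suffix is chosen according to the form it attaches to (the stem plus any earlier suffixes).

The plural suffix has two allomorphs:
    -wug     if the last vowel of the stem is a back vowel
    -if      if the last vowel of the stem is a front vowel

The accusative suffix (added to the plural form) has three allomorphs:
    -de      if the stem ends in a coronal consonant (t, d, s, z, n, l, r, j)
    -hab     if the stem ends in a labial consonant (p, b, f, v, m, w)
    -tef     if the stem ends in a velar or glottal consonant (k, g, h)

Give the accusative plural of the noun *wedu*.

*wedu* — last vowel /u/ (a back vowel) → -wug → *weduwug*.
The plural form *weduwug* — final consonant /g/ (velar/glottal) → -tef → *weduwugtef*.

weduwugtef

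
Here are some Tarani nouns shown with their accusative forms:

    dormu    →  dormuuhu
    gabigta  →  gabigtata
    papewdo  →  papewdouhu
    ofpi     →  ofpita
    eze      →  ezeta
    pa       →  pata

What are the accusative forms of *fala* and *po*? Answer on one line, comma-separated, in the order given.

The suffix is conditioned by the last vowel: -uhu when the last vowel of the stem is a rounded vowel (*dormu*, *papewdo*); -ta when the last vowel of the stem is an unrounded vowel (*gabigta*, *ofpi*, *eze*, *pa*).
*fala* — last vowel /a/ (an unrounded vowel) → -ta → *falata*.
*po*: last vowel = /o/, a rounded vowel → -uhu → *pouhu*.

falata, pouhu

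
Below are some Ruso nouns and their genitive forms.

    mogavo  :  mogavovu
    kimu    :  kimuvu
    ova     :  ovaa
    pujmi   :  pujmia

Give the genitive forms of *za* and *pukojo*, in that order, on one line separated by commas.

The alternation tracks the last vowel of the stem — -vu when the last vowel of the stem is a rounded vowel (*mogavo*, *kimu*); -a when the last vowel of the stem is an unrounded vowel (*ova*, *pujmi*).
*za* — last vowel /a/ (an unrounded vowel) → -a → *zaa*.
The last vowel of *pukojo* is /o/, which is a rounded vowel, so the suffix is -vu, giving *pukojovu*.

zaa, pukojovu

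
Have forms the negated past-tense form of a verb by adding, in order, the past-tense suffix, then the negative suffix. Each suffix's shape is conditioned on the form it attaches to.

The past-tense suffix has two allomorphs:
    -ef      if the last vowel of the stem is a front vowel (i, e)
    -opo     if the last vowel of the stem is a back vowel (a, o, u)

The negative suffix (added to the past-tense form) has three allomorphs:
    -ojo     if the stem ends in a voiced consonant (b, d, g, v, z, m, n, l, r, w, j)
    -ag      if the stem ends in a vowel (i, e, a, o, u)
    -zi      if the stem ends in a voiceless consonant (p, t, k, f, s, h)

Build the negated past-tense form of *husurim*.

*husurim*: last vowel = /i/, a front vowel → -ef → *husurimef*.
The final sound of the past-tense form *husurimef* is /f/, which is a voiceless consonant, so the negative suffix is -zi, giving *husurimefzi*.

husurimefzi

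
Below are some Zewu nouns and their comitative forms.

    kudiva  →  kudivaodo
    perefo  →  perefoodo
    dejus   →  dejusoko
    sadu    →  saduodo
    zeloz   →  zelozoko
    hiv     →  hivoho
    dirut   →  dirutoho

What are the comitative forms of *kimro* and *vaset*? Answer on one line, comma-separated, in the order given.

kimroodo, vasetoho

The suffix is conditioned by the final sound: -oko when the stem ends in a sibilant (*dejus*, *zeloz*); -oho when the stem ends in a non-sibilant consonant (*hiv*, *dirut*); -odo when the stem ends in a vowel (*kudiva*, *perefo*, *sadu*).
The final sound of *kimro* is /o/, which is a vowel, so the suffix is -odo, giving *kimroodo*.
*vaset*: final sound = /t/, a non-sibilant consonant → -oho → *vasetoho*.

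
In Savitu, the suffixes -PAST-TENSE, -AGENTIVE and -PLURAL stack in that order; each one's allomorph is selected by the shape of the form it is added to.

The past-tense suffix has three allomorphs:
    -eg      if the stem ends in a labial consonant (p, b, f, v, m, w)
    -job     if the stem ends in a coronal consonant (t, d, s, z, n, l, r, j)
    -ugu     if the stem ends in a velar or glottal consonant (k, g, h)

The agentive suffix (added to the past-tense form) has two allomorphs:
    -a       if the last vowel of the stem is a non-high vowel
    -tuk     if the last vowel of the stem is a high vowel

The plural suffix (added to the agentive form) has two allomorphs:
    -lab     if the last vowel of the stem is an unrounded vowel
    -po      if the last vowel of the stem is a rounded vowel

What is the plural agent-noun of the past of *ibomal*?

The final consonant of *ibomal* is /l/, which is coronal, so the past-tense suffix is -job, giving *ibomaljob*.
Since the last vowel of the past-tense form *ibomaljob* is /o/ (a non-high vowel), it takes -a, giving *ibomaljoba*.
Since the last vowel of the agentive form *ibomaljoba* is /a/ (an unrounded vowel), it takes -lab, giving *ibomaljobalab*.

ibomaljobalab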